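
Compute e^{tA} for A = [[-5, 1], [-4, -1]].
A has Jordan form J = [[-3, 1], [0, -3]] with A = PJP^{-1}, so e^{tA} = P e^{tJ} P^{-1}.

For a Jordan block J_k(λ), e^{tJ_k(λ)} = e^{λt} · (I + tN + t^2 N^2/2! + ... + t^{k-1} N^{k-1}/(k-1)!) where N is the nilpotent superdiagonal part.

Assembling the blocks and conjugating back gives the entries of e^{tA} as shown above.

e^{tA} = [[(1 - 2*t)*e^{-3*t}, t*e^{-3*t}], [-4*t*e^{-3*t}, (2*t + 1)*e^{-3*t}]]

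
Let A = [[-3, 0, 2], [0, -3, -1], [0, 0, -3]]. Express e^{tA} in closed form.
A has Jordan form J = [[-3, 1, 0], [0, -3, 0], [0, 0, -3]] with A = PJP^{-1}, so e^{tA} = P e^{tJ} P^{-1}.

For a Jordan block J_k(λ), e^{tJ_k(λ)} = e^{λt} · (I + tN + t^2 N^2/2! + ... + t^{k-1} N^{k-1}/(k-1)!) where N is the nilpotent superdiagonal part.

Assembling the blocks and conjugating back gives the entries of e^{tA} as shown above.

e^{tA} = [[e^{-3*t}, 0, 2*t*e^{-3*t}], [0, e^{-3*t}, -t*e^{-3*t}], [0, 0, e^{-3*t}]]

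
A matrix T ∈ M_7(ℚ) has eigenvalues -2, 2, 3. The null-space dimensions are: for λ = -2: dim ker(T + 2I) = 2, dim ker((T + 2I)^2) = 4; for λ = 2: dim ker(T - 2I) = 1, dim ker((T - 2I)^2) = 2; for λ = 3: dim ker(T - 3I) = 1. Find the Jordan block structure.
λ = -2: successive nullity increments [2, 2] count blocks of size ≥ k; block sizes are [2, 2].
λ = 2: successive nullity increments [1, 1] count blocks of size ≥ k; block sizes are [2].
λ = 3: successive nullity increments [1] count blocks of size ≥ k; block sizes are [1].

Jordan blocks: (-2, 2), (-2, 2), (2, 2), (3, 1)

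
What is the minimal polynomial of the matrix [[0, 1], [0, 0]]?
m_A(x) = x^2

The characteristic polynomial factors as x^2. The minimal polynomial is ∏(x - λ)^{k_λ} where k_λ is the size of the largest Jordan block at λ.

For λ = 0: rank(A) = 1, and the largest Jordan block has size 2 (the smallest k with rank(A^k) = rank(A^(k+1))).

So m_A(x) = x^2.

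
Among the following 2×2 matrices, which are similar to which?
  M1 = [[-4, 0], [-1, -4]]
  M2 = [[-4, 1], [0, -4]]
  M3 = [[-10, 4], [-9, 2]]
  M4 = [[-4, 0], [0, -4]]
Characteristic polynomials: χ_{M1} = (x + 4)^2, χ_{M2} = (x + 4)^2, χ_{M3} = (x + 4)^2, χ_{M4} = (x + 4)^2.

{M1, M2, M3}: invariant factors (x + 4)^2.

{M4}: invariant factors x + 4, x + 4.

Matrices are similar if and only if their invariant-factor lists agree; the partition into similarity classes is {M1, M2, M3}, {M4}.

2 classes: {M1, M2, M3}, {M4}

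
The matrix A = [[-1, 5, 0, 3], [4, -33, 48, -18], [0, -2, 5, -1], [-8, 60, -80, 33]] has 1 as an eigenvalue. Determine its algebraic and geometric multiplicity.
The characteristic polynomial is (x - 1)^4, so the factor x - 1 appears with exponent 4: the algebraic multiplicity is 4.

rank(A - I) = 2, so the eigenspace has dimension 4 - 2 = 2: the geometric multiplicity is 2.

Since 2 < 4, A is not diagonalizable.

algebraic multiplicity 4, geometric multiplicity 2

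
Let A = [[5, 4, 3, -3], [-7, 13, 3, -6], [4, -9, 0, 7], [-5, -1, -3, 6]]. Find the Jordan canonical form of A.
J = [[6, 1, 0, 0], [0, 6, 0, 0], [0, 0, 6, 1], [0, 0, 0, 6]]

The characteristic polynomial is det(xI - A) = (x - 6)^4, so the eigenvalues are 6 (algebraic multiplicity 4).

For λ = 6: rank(A - 6I) = 2, rank((A - 6I)^2) = 0. The eigenspace has dimension 4 - 2 = 2, so there are 2 Jordan blocks; the rank sequence gives block sizes [2, 2].

Assembling the blocks gives the Jordan form J above.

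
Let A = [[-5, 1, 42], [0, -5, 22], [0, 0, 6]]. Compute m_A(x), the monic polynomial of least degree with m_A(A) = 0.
The characteristic polynomial factors as (x - 6)(x + 5)^2. The minimal polynomial is ∏(x - λ)^{k_λ} where k_λ is the size of the largest Jordan block at λ.

For λ = -5: rank(A + 5I) = 2, and the largest Jordan block has size 2 (the smallest k with rank((A + 5I)^k) = rank((A + 5I)^(k+1))).
For λ = 6: rank(A - 6I) = 2, and the largest Jordan block has size 1 (the smallest k with rank((A - 6I)^k) = rank((A - 6I)^(k+1))).

So m_A(x) = (x - 6)(x + 5)^2.

m_A(x) = (x - 6)(x + 5)^2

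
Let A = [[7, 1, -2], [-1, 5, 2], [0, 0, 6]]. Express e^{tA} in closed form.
e^{tA} = [[(t + 1)*e^{6*t}, t*e^{6*t}, -2*t*e^{6*t}], [-t*e^{6*t}, (1 - t)*e^{6*t}, 2*t*e^{6*t}], [0, 0, e^{6*t}]]

A has Jordan form J = [[6, 1, 0], [0, 6, 0], [0, 0, 6]] with A = PJP^{-1}, so e^{tA} = P e^{tJ} P^{-1}.

For a Jordan block J_k(λ), e^{tJ_k(λ)} = e^{λt} · (I + tN + t^2 N^2/2! + ... + t^{k-1} N^{k-1}/(k-1)!) where N is the nilpotent superdiagonal part.

Assembling the blocks and conjugating back gives the entries of e^{tA} as shown above.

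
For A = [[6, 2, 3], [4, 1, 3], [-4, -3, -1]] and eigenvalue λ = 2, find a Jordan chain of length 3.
v_1 = [[-2, 0, 3]]^T, v_2 = [[1, 1, -1]]^T, v_3 = [[3, 0, -4]]^T

We seek v_1 ∈ ker((A - 2I)^3) \ ker((A - 2I)^2), then set v_{i+1} = (A - 2I) v_i.

One such chain is v_1 = [[-2, 0, 3]]^T, v_2 = [[1, 1, -1]]^T, v_3 = [[3, 0, -4]]^T. Check: (A - 2I) v_3 = [[0, 0, 0]]^T = 0.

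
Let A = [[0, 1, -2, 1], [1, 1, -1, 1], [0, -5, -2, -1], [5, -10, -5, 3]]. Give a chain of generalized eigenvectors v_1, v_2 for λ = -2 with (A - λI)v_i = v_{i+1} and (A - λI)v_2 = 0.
v_1 = [[-2, 0, -3, -1]]^T, v_2 = [[1, 0, 1, 0]]^T

We seek v_1 ∈ ker((A + 2I)^2) \ ker(A + 2I), then set v_{i+1} = (A + 2I) v_i.

One such chain is v_1 = [[-2, 0, -3, -1]]^T, v_2 = [[1, 0, 1, 0]]^T. Check: (A + 2I) v_2 = [[0, 0, 0, 0]]^T = 0.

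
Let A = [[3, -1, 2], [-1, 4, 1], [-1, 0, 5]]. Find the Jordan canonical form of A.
J = [[4, 1, 0], [0, 4, 1], [0, 0, 4]]

The characteristic polynomial is det(xI - A) = (x - 4)^3, so the eigenvalues are 4 (algebraic multiplicity 3).

For λ = 4: rank(A - 4I) = 2, rank((A - 4I)^2) = 1, rank((A - 4I)^3) = 0. The eigenspace has dimension 3 - 2 = 1, so there is 1 Jordan block; the rank sequence gives block sizes [3].

Assembling the blocks gives the Jordan form J above.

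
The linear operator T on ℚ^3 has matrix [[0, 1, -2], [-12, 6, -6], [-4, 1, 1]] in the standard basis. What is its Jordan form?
J = [[2, 1, 0], [0, 2, 0], [0, 0, 3]]

The characteristic polynomial is det(xI - A) = (x - 3)(x - 2)^2, so the eigenvalues are 2 (algebraic multiplicity 2), 3 (algebraic multiplicity 1).

For λ = 2: rank(A - 2I) = 2, rank((A - 2I)^2) = 1. The eigenspace has dimension 3 - 2 = 1, so there is 1 Jordan block; the rank sequence gives block sizes [2].

For λ = 3: algebraic multiplicity 1 gives one 1×1 block.

Assembling the blocks gives the Jordan form J above.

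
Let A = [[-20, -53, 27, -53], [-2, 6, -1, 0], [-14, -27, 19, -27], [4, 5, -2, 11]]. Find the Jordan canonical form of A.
The characteristic polynomial is det(xI - A) = (x - 6)^3(x + 2), so the eigenvalues are -2 (algebraic multiplicity 1), 6 (algebraic multiplicity 3).

For λ = -2: algebraic multiplicity 1 gives one 1×1 block.

For λ = 6: rank(A - 6I) = 3, rank((A - 6I)^2) = 2, rank((A - 6I)^3) = 1. The eigenspace has dimension 4 - 3 = 1, so there is 1 Jordan block; the rank sequence gives block sizes [3].

Assembling the blocks gives the Jordan form J above.

J = [[-2, 0, 0, 0], [0, 6, 1, 0], [0, 0, 6, 1], [0, 0, 0, 6]]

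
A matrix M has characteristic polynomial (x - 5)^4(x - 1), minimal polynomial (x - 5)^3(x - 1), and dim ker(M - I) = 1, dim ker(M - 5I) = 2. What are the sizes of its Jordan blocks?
Jordan blocks: (1, 1), (5, 3), (5, 1)

λ = 1: algebraic multiplicity 1 (exponent in χ_M), largest block size 1 (exponent in m_M), 1 block (geometric multiplicity). This forces block sizes [1].
λ = 5: algebraic multiplicity 4 (exponent in χ_M), largest block size 3 (exponent in m_M), 2 blocks (geometric multiplicity). These force block sizes [3, 1].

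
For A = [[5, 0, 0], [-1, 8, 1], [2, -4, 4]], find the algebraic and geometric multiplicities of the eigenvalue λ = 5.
algebraic multiplicity 1, geometric multiplicity 1

The characteristic polynomial is (x - 6)^2(x - 5), so the factor x - 5 appears with exponent 1: the algebraic multiplicity is 1.

rank(A - 5I) = 2, so the eigenspace has dimension 3 - 2 = 1: the geometric multiplicity is 1.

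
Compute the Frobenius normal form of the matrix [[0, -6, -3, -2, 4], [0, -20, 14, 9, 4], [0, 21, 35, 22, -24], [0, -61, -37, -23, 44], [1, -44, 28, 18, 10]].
R = [[0, 0, 0, 0, 8], [1, 0, 0, 0, -4], [0, 1, 0, 0, -8], [0, 0, 1, 0, 4], [0, 0, 0, 1, 2]]

The invariant factors of A (the non-unit diagonal entries of the Smith normal form of xI - A over ℚ[x]) are (x - 2)(x^2 - 2)^2, each dividing the next. The characteristic polynomial is their product, (x - 2)(x^2 - 2)^2.

The rational canonical form is the block-diagonal matrix of companion matrices C(f_i):
R = [[0, 0, 0, 0, 8], [1, 0, 0, 0, -4], [0, 1, 0, 0, -8], [0, 0, 1, 0, 4], [0, 0, 0, 1, 2]].

Note the characteristic polynomial does not split into linear factors over ℚ, so A has no Jordan form over ℚ; the rational canonical form exists over any field.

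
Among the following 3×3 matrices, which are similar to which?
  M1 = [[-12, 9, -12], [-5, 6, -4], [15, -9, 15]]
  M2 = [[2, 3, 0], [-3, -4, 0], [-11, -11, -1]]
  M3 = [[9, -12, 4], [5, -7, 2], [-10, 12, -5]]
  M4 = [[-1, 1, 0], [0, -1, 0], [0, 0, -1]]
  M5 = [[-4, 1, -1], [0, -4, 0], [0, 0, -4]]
Characteristic polynomials: χ_{M1} = (x - 3)^3, χ_{M2} = (x + 1)^3, χ_{M3} = (x + 1)^3, χ_{M4} = (x + 1)^3, χ_{M5} = (x + 4)^3.

{M1}: invariant factors x - 3, (x - 3)^2.

{M2, M3, M4}: invariant factors x + 1, (x + 1)^2.

{M5}: invariant factors x + 4, (x + 4)^2.

Matrices are similar if and only if their invariant-factor lists agree; the partition into similarity classes is {M1}, {M2, M3, M4}, {M5}.

3 classes: {M1}, {M2, M3, M4}, {M5}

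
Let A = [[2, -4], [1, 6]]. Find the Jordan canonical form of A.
J = [[4, 1], [0, 4]]

The characteristic polynomial is det(xI - A) = (x - 4)^2, so the eigenvalues are 4 (algebraic multiplicity 2).

For λ = 4: rank(A - 4I) = 1, rank((A - 4I)^2) = 0. The eigenspace has dimension 2 - 1 = 1, so there is 1 Jordan block; the rank sequence gives block sizes [2].

Assembling the blocks gives the Jordan form J above.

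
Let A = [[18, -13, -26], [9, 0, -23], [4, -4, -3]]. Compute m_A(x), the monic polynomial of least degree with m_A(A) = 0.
The characteristic polynomial factors as (x - 5)^3. The minimal polynomial is ∏(x - λ)^{k_λ} where k_λ is the size of the largest Jordan block at λ.

For λ = 5: rank(A - 5I) = 2, and the largest Jordan block has size 3 (the smallest k with rank((A - 5I)^k) = rank((A - 5I)^(k+1))).

So m_A(x) = (x - 5)^3.

m_A(x) = (x - 5)^3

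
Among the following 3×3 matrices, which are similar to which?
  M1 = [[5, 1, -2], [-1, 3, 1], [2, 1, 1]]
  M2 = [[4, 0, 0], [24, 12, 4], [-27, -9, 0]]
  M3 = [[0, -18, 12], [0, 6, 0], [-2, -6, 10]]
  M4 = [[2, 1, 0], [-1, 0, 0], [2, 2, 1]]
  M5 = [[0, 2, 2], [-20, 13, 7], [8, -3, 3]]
Characteristic polynomials: χ_{M1} = (x - 3)^3, χ_{M2} = (x - 6)^2(x - 4), χ_{M3} = (x - 6)^2(x - 4), χ_{M4} = (x - 1)^3, χ_{M5} = (x - 6)^2(x - 4).

{M1}: invariant factors (x - 3)^3.

{M2, M5}: invariant factors (x - 6)^2(x - 4).

{M3}: invariant factors x - 6, (x - 6)(x - 4).

{M4}: invariant factors x - 1, (x - 1)^2.

Matrices are similar if and only if their invariant-factor lists agree; the partition into similarity classes is {M1}, {M2, M5}, {M3}, {M4}.

4 classes: {M1}, {M2, M5}, {M3}, {M4}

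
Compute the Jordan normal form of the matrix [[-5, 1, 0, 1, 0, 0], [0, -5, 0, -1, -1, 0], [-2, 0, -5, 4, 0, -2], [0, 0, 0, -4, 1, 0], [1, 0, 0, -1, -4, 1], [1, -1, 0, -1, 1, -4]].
The characteristic polynomial is det(xI - A) = (x + 4)^3(x + 5)^3, so the eigenvalues are -5 (algebraic multiplicity 3), -4 (algebraic multiplicity 3).

For λ = -5: rank(A + 5I) = 4, rank((A + 5I)^2) = 3. The eigenspace has dimension 6 - 4 = 2, so there are 2 Jordan blocks; the rank sequence gives block sizes [2, 1].

For λ = -4: rank(A + 4I) = 5, rank((A + 4I)^2) = 4, rank((A + 4I)^3) = 3. The eigenspace has dimension 6 - 5 = 1, so there is 1 Jordan block; the rank sequence gives block sizes [3].

Assembling the blocks gives the Jordan form J above.

J = [[-5, 1, 0, 0, 0, 0], [0, -5, 0, 0, 0, 0], [0, 0, -5, 0, 0, 0], [0, 0, 0, -4, 1, 0], [0, 0, 0, 0, -4, 1], [0, 0, 0, 0, 0, -4]]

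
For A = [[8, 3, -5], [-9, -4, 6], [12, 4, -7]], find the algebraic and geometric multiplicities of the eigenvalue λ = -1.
algebraic multiplicity 3, geometric multiplicity 1

The characteristic polynomial is (x + 1)^3, so the factor x + 1 appears with exponent 3: the algebraic multiplicity is 3.

rank(A + I) = 2, so the eigenspace has dimension 3 - 2 = 1: the geometric multiplicity is 1.

Since 1 < 3, A is not diagonalizable.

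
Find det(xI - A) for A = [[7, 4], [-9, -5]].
xI - A = [[x - 7, -4], [9, x + 5]].

Expanding det(xI - A) along the first row:
det(xI - A) = + (x - 7)·det([[x + 5]]) - (-4)·det([[9]]).

Evaluating gives χ_A(x) = x^2 - 2x + 1 = (x - 1)^2.

χ_A(x) = (x - 1)^2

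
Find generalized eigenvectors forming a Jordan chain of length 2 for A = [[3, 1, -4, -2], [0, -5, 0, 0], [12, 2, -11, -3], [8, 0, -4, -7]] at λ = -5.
v_1 = [[0, 1, 0, 0]]^T, v_2 = [[1, 0, 2, 0]]^T

We seek v_1 ∈ ker((A + 5I)^2) \ ker(A + 5I), then set v_{i+1} = (A + 5I) v_i.

One such chain is v_1 = [[0, 1, 0, 0]]^T, v_2 = [[1, 0, 2, 0]]^T. Check: (A + 5I) v_2 = [[0, 0, 0, 0]]^T = 0.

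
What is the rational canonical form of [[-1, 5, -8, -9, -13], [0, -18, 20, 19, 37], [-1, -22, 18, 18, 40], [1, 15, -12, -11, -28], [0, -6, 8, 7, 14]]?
The invariant factors of A (the non-unit diagonal entries of the Smith normal form of xI - A over ℚ[x]) are (x - 4)(x + 2)(x^3 - 3x - 4), each dividing the next. The characteristic polynomial is their product, (x - 4)(x + 2)(x^3 - 3x - 4).

The rational canonical form is the block-diagonal matrix of companion matrices C(f_i):
R = [[0, 0, 0, 0, -32], [1, 0, 0, 0, -32], [0, 1, 0, 0, -2], [0, 0, 1, 0, 11], [0, 0, 0, 1, 2]].

Note the characteristic polynomial does not split into linear factors over ℚ, so A has no Jordan form over ℚ; the rational canonical form exists over any field.

R = [[0, 0, 0, 0, -32], [1, 0, 0, 0, -32], [0, 1, 0, 0, -2], [0, 0, 1, 0, 11], [0, 0, 0, 1, 2]]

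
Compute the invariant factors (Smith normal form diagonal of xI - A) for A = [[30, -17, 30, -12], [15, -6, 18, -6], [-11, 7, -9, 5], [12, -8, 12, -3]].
(x - 3)^2, (x - 3)^2

The Jordan structure of A has elementary divisors (x - 3)^2, (x - 3)^2. Arranging the block sizes at each eigenvalue in decreasing order and taking row products gives the invariant factors.

Invariant factors (smallest first, each dividing the next): (x - 3)^2, (x - 3)^2.

Check: the last factor (x - 3)^2 is the minimal polynomial, and the product (x - 3)^4 is the characteristic polynomial.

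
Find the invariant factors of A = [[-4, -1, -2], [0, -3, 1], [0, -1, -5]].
The Jordan structure of A has elementary divisors (x + 4)^3. Arranging the block sizes at each eigenvalue in decreasing order and taking row products gives the invariant factors.

Invariant factors (smallest first, each dividing the next): (x + 4)^3.

Check: the last factor (x + 4)^3 is the minimal polynomial, and the product (x + 4)^3 is the characteristic polynomial.

(x + 4)^3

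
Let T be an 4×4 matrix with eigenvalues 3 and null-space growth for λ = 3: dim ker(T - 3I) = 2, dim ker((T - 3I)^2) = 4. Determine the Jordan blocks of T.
λ = 3: successive nullity increments [2, 2] count blocks of size ≥ k; block sizes are [2, 2].

Jordan blocks: (3, 2), (3, 2)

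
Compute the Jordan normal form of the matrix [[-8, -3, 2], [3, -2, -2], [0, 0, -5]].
The characteristic polynomial is det(xI - A) = (x + 5)^3, so the eigenvalues are -5 (algebraic multiplicity 3).

For λ = -5: rank(A + 5I) = 1, rank((A + 5I)^2) = 0. The eigenspace has dimension 3 - 1 = 2, so there are 2 Jordan blocks; the rank sequence gives block sizes [2, 1].

Assembling the blocks gives the Jordan form J above.

J = [[-5, 1, 0], [0, -5, 0], [0, 0, -5]]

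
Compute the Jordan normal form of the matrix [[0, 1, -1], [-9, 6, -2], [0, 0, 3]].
The characteristic polynomial is det(xI - A) = (x - 3)^3, so the eigenvalues are 3 (algebraic multiplicity 3).

For λ = 3: rank(A - 3I) = 2, rank((A - 3I)^2) = 1, rank((A - 3I)^3) = 0. The eigenspace has dimension 3 - 2 = 1, so there is 1 Jordan block; the rank sequence gives block sizes [3].

Assembling the blocks gives the Jordan form J above.

J = [[3, 1, 0], [0, 3, 1], [0, 0, 3]]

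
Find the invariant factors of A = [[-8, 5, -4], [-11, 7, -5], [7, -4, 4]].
(x - 1)^3

The Jordan structure of A has elementary divisors (x - 1)^3. Arranging the block sizes at each eigenvalue in decreasing order and taking row products gives the invariant factors.

Invariant factors (smallest first, each dividing the next): (x - 1)^3.

Check: the last factor (x - 1)^3 is the minimal polynomial, and the product (x - 1)^3 is the characteristic polynomial.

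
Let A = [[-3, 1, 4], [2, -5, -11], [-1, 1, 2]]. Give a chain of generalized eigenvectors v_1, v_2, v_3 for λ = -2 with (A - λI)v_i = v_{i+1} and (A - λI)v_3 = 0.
v_1 = [[0, -3, 1]]^T, v_2 = [[1, -2, 1]]^T, v_3 = [[1, -3, 1]]^T

We seek v_1 ∈ ker((A + 2I)^3) \ ker((A + 2I)^2), then set v_{i+1} = (A + 2I) v_i.

One such chain is v_1 = [[0, -3, 1]]^T, v_2 = [[1, -2, 1]]^T, v_3 = [[1, -3, 1]]^T. Check: (A + 2I) v_3 = [[0, 0, 0]]^T = 0.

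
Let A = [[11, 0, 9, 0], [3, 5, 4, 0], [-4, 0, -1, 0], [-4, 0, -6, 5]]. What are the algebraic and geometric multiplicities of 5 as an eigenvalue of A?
The characteristic polynomial is (x - 5)^4, so the factor x - 5 appears with exponent 4: the algebraic multiplicity is 4.

rank(A - 5I) = 2, so the eigenspace has dimension 4 - 2 = 2: the geometric multiplicity is 2.

Since 2 < 4, A is not diagonalizable.

algebraic multiplicity 4, geometric multiplicity 2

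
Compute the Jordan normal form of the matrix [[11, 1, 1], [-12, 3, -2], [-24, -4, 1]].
J = [[5, 1, 0], [0, 5, 0], [0, 0, 5]]

The characteristic polynomial is det(xI - A) = (x - 5)^3, so the eigenvalues are 5 (algebraic multiplicity 3).

For λ = 5: rank(A - 5I) = 1, rank((A - 5I)^2) = 0. The eigenspace has dimension 3 - 1 = 2, so there are 2 Jordan blocks; the rank sequence gives block sizes [2, 1].

Assembling the blocks gives the Jordan form J above.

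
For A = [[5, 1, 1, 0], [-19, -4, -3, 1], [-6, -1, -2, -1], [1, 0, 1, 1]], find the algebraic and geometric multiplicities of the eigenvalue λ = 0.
algebraic multiplicity 4, geometric multiplicity 2

The characteristic polynomial is x^4, so the factor x appears with exponent 4: the algebraic multiplicity is 4.

rank(A) = 2, so the eigenspace has dimension 4 - 2 = 2: the geometric multiplicity is 2.

Since 2 < 4, A is not diagonalizable.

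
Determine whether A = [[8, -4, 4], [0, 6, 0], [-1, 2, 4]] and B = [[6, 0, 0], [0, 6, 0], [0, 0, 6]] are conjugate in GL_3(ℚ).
No.

Both have characteristic polynomial (x - 6)^3, but the minimal polynomial of A is (x - 6)^2 while the minimal polynomial of B is x - 6. The minimal polynomial is a similarity invariant, so A and B are not similar.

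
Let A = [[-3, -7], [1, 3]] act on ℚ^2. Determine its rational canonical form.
The invariant factors of A (the non-unit diagonal entries of the Smith normal form of xI - A over ℚ[x]) are x^2 - 2, each dividing the next. The characteristic polynomial is their product, x^2 - 2.

The rational canonical form is the block-diagonal matrix of companion matrices C(f_i):
R = [[0, 2], [1, 0]].

Note the characteristic polynomial does not split into linear factors over ℚ, so A has no Jordan form over ℚ; the rational canonical form exists over any field.

R = [[0, 2], [1, 0]]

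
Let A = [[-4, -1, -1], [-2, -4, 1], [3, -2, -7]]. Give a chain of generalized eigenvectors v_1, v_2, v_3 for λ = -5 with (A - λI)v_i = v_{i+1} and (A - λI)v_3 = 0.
v_1 = [[0, 0, 1]]^T, v_2 = [[-1, 1, -2]]^T, v_3 = [[0, 1, -1]]^T

We seek v_1 ∈ ker((A + 5I)^3) \ ker((A + 5I)^2), then set v_{i+1} = (A + 5I) v_i.

One such chain is v_1 = [[0, 0, 1]]^T, v_2 = [[-1, 1, -2]]^T, v_3 = [[0, 1, -1]]^T. Check: (A + 5I) v_3 = [[0, 0, 0]]^T = 0.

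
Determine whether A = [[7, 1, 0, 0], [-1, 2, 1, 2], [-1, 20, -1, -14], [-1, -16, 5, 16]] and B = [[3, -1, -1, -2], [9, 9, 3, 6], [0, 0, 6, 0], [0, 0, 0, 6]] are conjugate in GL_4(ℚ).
No.

Both have characteristic polynomial (x - 6)^4, but the minimal polynomial of A is (x - 6)^3 while the minimal polynomial of B is (x - 6)^2. The minimal polynomial is a similarity invariant, so A and B are not similar.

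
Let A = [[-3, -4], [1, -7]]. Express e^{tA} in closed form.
A has Jordan form J = [[-5, 1], [0, -5]] with A = PJP^{-1}, so e^{tA} = P e^{tJ} P^{-1}.

For a Jordan block J_k(λ), e^{tJ_k(λ)} = e^{λt} · (I + tN + t^2 N^2/2! + ... + t^{k-1} N^{k-1}/(k-1)!) where N is the nilpotent superdiagonal part.

Assembling the blocks and conjugating back gives the entries of e^{tA} as shown above.

e^{tA} = [[(2*t + 1)*e^{-5*t}, -4*t*e^{-5*t}], [t*e^{-5*t}, (1 - 2*t)*e^{-5*t}]]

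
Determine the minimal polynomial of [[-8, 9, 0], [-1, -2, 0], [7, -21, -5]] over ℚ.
m_A(x) = (x + 5)^2

The characteristic polynomial factors as (x + 5)^3. The minimal polynomial is ∏(x - λ)^{k_λ} where k_λ is the size of the largest Jordan block at λ.

For λ = -5: rank(A + 5I) = 1, and the largest Jordan block has size 2 (the smallest k with rank((A + 5I)^k) = rank((A + 5I)^(k+1))).

So m_A(x) = (x + 5)^2.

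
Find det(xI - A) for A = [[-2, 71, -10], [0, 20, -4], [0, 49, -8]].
χ_A(x) = (x - 6)^2(x + 2)

xI - A = [[x + 2, -71, 10], [0, x - 20, 4], [0, -49, x + 8]].

Expanding det(xI - A) along the first row:
det(xI - A) = + (x + 2)·det([[x - 20, 4], [-49, x + 8]]) - (-71)·det([[0, 4], [0, x + 8]]) + (10)·det([[0, x - 20], [0, -49]]).

Evaluating gives χ_A(x) = x^3 - 10x^2 + 12x + 72 = (x - 6)^2(x + 2).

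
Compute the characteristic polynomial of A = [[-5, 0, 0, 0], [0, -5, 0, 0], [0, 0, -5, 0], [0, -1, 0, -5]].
xI - A = [[x + 5, 0, 0, 0], [0, x + 5, 0, 0], [0, 0, x + 5, 0], [0, 1, 0, x + 5]].

Expanding det(xI - A) along the first row:
det(xI - A) = + (x + 5)·det([[x + 5, 0, 0], [0, x + 5, 0], [1, 0, x + 5]]) - (0)·det([[0, 0, 0], [0, x + 5, 0], [0, 0, x + 5]]) + (0)·det([[0, x + 5, 0], [0, 0, 0], [0, 1, x + 5]]) - (0)·det([[0, x + 5, 0], [0, 0, x + 5], [0, 1, 0]]).

Evaluating gives χ_A(x) = x^4 + 20x^3 + 150x^2 + 500x + 625 = (x + 5)^4.

χ_A(x) = (x + 5)^4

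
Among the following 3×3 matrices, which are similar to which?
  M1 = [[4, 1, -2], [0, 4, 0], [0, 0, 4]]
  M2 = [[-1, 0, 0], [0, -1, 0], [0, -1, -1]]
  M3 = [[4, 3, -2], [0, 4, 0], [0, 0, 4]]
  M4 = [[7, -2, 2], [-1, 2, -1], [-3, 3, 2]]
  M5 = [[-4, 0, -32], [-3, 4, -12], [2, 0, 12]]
Characteristic polynomials: χ_{M1} = (x - 4)^3, χ_{M2} = (x + 1)^3, χ_{M3} = (x - 4)^3, χ_{M4} = (x - 5)(x - 3)^2, χ_{M5} = (x - 4)^3.

{M1, M3, M5}: invariant factors x - 4, (x - 4)^2.

{M2}: invariant factors x + 1, (x + 1)^2.

{M4}: invariant factors (x - 5)(x - 3)^2.

Matrices are similar if and only if their invariant-factor lists agree; the partition into similarity classes is {M1, M3, M5}, {M2}, {M4}.

3 classes: {M1, M3, M5}, {M2}, {M4}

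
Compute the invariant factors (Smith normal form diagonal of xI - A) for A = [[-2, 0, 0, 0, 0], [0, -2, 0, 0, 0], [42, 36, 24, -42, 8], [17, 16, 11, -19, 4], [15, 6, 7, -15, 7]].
x + 2, (x - 5)^2(x - 2)(x + 2)

The Jordan structure of A has elementary divisors (x + 2), (x + 2), (x - 2), (x - 5)^2. Arranging the block sizes at each eigenvalue in decreasing order and taking row products gives the invariant factors.

Invariant factors (smallest first, each dividing the next): x + 2, (x - 5)^2(x - 2)(x + 2).

Check: the last factor (x - 5)^2(x - 2)(x + 2) is the minimal polynomial, and the product (x - 5)^2(x - 2)(x + 2)^2 is the characteristic polynomial.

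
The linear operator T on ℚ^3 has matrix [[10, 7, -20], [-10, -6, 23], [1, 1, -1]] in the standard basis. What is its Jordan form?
The characteristic polynomial is det(xI - A) = (x - 1)^3, so the eigenvalues are 1 (algebraic multiplicity 3).

For λ = 1: rank(A - I) = 2, rank((A - I)^2) = 1, rank((A - I)^3) = 0. The eigenspace has dimension 3 - 2 = 1, so there is 1 Jordan block; the rank sequence gives block sizes [3].

Assembling the blocks gives the Jordan form J above.

J = [[1, 1, 0], [0, 1, 1], [0, 0, 1]]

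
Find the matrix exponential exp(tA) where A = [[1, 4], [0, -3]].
A has Jordan form J = [[-3, 0], [0, 1]] with A = PJP^{-1}, so e^{tA} = P e^{tJ} P^{-1}.

For a Jordan block J_k(λ), e^{tJ_k(λ)} = e^{λt} · (I + tN + t^2 N^2/2! + ... + t^{k-1} N^{k-1}/(k-1)!) where N is the nilpotent superdiagonal part.

Assembling the blocks and conjugating back gives the entries of e^{tA} as shown above.

e^{tA} = [[e^{t}, e^{t} - e^{-3*t}], [0, e^{-3*t}]]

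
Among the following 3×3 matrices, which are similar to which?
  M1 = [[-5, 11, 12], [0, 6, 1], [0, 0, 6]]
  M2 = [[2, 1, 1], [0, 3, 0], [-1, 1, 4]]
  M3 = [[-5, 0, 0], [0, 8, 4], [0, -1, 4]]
2 classes: {M1, M3}, {M2}

Characteristic polynomials: χ_{M1} = (x - 6)^2(x + 5), χ_{M2} = (x - 3)^3, χ_{M3} = (x - 6)^2(x + 5).

{M1, M3}: invariant factors (x - 6)^2(x + 5).

{M2}: invariant factors x - 3, (x - 3)^2.

Matrices are similar if and only if their invariant-factor lists agree; the partition into similarity classes is {M1, M3}, {M2}.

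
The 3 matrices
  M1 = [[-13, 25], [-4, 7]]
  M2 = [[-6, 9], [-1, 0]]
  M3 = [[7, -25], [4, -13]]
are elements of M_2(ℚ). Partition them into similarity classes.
Characteristic polynomials: χ_{M1} = (x + 3)^2, χ_{M2} = (x + 3)^2, χ_{M3} = (x + 3)^2.

{M1, M2, M3}: invariant factors (x + 3)^2.

Matrices are similar if and only if their invariant-factor lists agree; the partition into similarity classes is {M1, M2, M3}.

1 class: {M1, M2, M3}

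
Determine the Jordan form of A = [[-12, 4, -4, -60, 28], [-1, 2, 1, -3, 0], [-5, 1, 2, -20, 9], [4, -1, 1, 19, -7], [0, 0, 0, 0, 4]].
The characteristic polynomial is det(xI - A) = (x - 4)^2(x - 3)(x - 2)^2, so the eigenvalues are 2 (algebraic multiplicity 2), 3 (algebraic multiplicity 1), 4 (algebraic multiplicity 2).

For λ = 2: rank(A - 2I) = 4, rank((A - 2I)^2) = 3. The eigenspace has dimension 5 - 4 = 1, so there is 1 Jordan block; the rank sequence gives block sizes [2].

For λ = 3: algebraic multiplicity 1 gives one 1×1 block.

For λ = 4: rank(A - 4I) = 3. The eigenspace has dimension 5 - 3 = 2, so there are 2 Jordan blocks; the rank sequence gives block sizes [1, 1].

Assembling the blocks gives the Jordan form J above.

J = [[2, 1, 0, 0, 0], [0, 2, 0, 0, 0], [0, 0, 3, 0, 0], [0, 0, 0, 4, 0], [0, 0, 0, 0, 4]]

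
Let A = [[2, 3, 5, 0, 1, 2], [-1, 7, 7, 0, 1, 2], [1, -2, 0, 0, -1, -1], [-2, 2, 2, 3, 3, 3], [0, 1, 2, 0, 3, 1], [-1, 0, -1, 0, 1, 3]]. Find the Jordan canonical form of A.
J = [[3, 1, 0, 0, 0, 0], [0, 3, 1, 0, 0, 0], [0, 0, 3, 0, 0, 0], [0, 0, 0, 3, 1, 0], [0, 0, 0, 0, 3, 1], [0, 0, 0, 0, 0, 3]]

The characteristic polynomial is det(xI - A) = (x - 3)^6, so the eigenvalues are 3 (algebraic multiplicity 6).

For λ = 3: rank(A - 3I) = 4, rank((A - 3I)^2) = 2, rank((A - 3I)^3) = 0. The eigenspace has dimension 6 - 4 = 2, so there are 2 Jordan blocks; the rank sequence gives block sizes [3, 3].

Assembling the blocks gives the Jordan form J above.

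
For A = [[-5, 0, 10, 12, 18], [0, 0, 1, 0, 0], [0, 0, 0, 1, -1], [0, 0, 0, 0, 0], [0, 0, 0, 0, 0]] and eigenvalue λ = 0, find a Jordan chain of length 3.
We seek v_1 ∈ ker(A^3) \ ker(A^2), then set v_{i+1} = A v_i.

One such chain is v_1 = [[2, 0, 0, 1, 0]]^T, v_2 = [[2, 0, 1, 0, 0]]^T, v_3 = [[0, 1, 0, 0, 0]]^T. Check: A v_3 = [[0, 0, 0, 0, 0]]^T = 0.

v_1 = [[2, 0, 0, 1, 0]]^T, v_2 = [[2, 0, 1, 0, 0]]^T, v_3 = [[0, 1, 0, 0, 0]]^T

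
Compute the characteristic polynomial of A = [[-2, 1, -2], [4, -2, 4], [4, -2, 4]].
xI - A = [[x + 2, -1, 2], [-4, x + 2, -4], [-4, 2, x - 4]].

Expanding det(xI - A) along the first row:
det(xI - A) = + (x + 2)·det([[x + 2, -4], [2, x - 4]]) - (-1)·det([[-4, -4], [-4, x - 4]]) + (2)·det([[-4, x + 2], [-4, 2]]).

Evaluating gives χ_A(x) = x^3.

χ_A(x) = x^3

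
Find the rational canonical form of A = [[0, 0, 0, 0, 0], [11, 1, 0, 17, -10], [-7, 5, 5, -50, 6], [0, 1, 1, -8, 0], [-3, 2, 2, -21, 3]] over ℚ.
The invariant factors of A (the non-unit diagonal entries of the Smith normal form of xI - A over ℚ[x]) are x^2(x - 2)^2(x + 3), each dividing the next. The characteristic polynomial is their product, x^2(x - 2)^2(x + 3).

The rational canonical form is the block-diagonal matrix of companion matrices C(f_i):
R = [[0, 0, 0, 0, 0], [1, 0, 0, 0, 0], [0, 1, 0, 0, -12], [0, 0, 1, 0, 8], [0, 0, 0, 1, 1]].

R = [[0, 0, 0, 0, 0], [1, 0, 0, 0, 0], [0, 1, 0, 0, -12], [0, 0, 1, 0, 8], [0, 0, 0, 1, 1]]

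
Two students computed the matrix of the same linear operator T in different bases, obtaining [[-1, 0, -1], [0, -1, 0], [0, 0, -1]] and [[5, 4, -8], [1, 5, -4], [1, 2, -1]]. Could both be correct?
No.

trace(A) = -3 but trace(B) = 9. The trace is a similarity invariant, so A and B are not similar.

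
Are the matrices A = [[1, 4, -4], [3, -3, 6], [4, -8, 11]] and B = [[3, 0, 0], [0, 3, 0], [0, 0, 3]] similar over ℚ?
No.

Both have characteristic polynomial (x - 3)^3, but the minimal polynomial of A is (x - 3)^2 while the minimal polynomial of B is x - 3. The minimal polynomial is a similarity invariant, so A and B are not similar.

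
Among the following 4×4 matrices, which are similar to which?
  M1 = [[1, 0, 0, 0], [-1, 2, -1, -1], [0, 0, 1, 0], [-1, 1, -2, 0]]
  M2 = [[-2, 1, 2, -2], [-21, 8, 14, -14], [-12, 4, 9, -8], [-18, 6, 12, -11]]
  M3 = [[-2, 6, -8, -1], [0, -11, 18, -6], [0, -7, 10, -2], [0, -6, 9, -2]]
Characteristic polynomials: χ_{M1} = (x - 1)^4, χ_{M2} = (x - 1)^4, χ_{M3} = (x - 1)(x + 2)^3.

{M1}: invariant factors x - 1, (x - 1)^3.

{M2}: invariant factors x - 1, x - 1, (x - 1)^2.

{M3}: invariant factors (x - 1)(x + 2)^3.

Matrices are similar if and only if their invariant-factor lists agree; the partition into similarity classes is {M1}, {M2}, {M3}.

3 classes: {M1}, {M2}, {M3}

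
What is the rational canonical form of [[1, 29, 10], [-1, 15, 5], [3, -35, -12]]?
The invariant factors of A (the non-unit diagonal entries of the Smith normal form of xI - A over ℚ[x]) are (x - 3)^2(x + 2), each dividing the next. The characteristic polynomial is their product, (x - 3)^2(x + 2).

The rational canonical form is the block-diagonal matrix of companion matrices C(f_i):
R = [[0, 0, -18], [1, 0, 3], [0, 1, 4]].

R = [[0, 0, -18], [1, 0, 3], [0, 1, 4]]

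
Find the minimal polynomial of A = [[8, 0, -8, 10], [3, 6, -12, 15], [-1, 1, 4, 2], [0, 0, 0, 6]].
The characteristic polynomial factors as (x - 6)^4. The minimal polynomial is ∏(x - λ)^{k_λ} where k_λ is the size of the largest Jordan block at λ.

For λ = 6: rank(A - 6I) = 2, and the largest Jordan block has size 3 (the smallest k with rank((A - 6I)^k) = rank((A - 6I)^(k+1))).

So m_A(x) = (x - 6)^3.

m_A(x) = (x - 6)^3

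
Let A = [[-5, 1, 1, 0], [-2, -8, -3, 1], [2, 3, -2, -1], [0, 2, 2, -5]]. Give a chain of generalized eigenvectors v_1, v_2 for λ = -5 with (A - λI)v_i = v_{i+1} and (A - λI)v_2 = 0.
v_1 = [[0, 1, 0, 3]]^T, v_2 = [[1, 0, 0, 2]]^T

We seek v_1 ∈ ker((A + 5I)^2) \ ker(A + 5I), then set v_{i+1} = (A + 5I) v_i.

One such chain is v_1 = [[0, 1, 0, 3]]^T, v_2 = [[1, 0, 0, 2]]^T. Check: (A + 5I) v_2 = [[0, 0, 0, 0]]^T = 0.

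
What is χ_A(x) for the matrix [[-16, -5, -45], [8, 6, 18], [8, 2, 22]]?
xI - A = [[x + 16, 5, 45], [-8, x - 6, -18], [-8, -2, x - 22]].

Expanding det(xI - A) along the first row:
det(xI - A) = + (x + 16)·det([[x - 6, -18], [-2, x - 22]]) - (5)·det([[-8, -18], [-8, x - 22]]) + (45)·det([[-8, x - 6], [-8, -2]]).

Evaluating gives χ_A(x) = x^3 - 12x^2 + 48x - 64 = (x - 4)^3.

χ_A(x) = (x - 4)^3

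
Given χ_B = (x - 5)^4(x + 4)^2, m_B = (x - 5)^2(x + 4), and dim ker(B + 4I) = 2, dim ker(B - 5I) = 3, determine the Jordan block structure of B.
λ = -4: algebraic multiplicity 2 (exponent in χ_B), largest block size 1 (exponent in m_B), 2 blocks (geometric multiplicity). These force block sizes [1, 1].
λ = 5: algebraic multiplicity 4 (exponent in χ_B), largest block size 2 (exponent in m_B), 3 blocks (geometric multiplicity). These force block sizes [2, 1, 1].

Jordan blocks: (-4, 1), (-4, 1), (5, 2), (5, 1), (5, 1)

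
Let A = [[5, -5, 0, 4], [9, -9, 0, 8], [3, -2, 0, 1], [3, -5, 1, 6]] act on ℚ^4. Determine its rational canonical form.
R = [[0, 0, 0, -4], [1, 0, 0, 8], [0, 1, 0, -3], [0, 0, 1, 2]]

The invariant factors of A (the non-unit diagonal entries of the Smith normal form of xI - A over ℚ[x]) are (x - 2)(x^3 + 3x - 2), each dividing the next. The characteristic polynomial is their product, (x - 2)(x^3 + 3x - 2).

The rational canonical form is the block-diagonal matrix of companion matrices C(f_i):
R = [[0, 0, 0, -4], [1, 0, 0, 8], [0, 1, 0, -3], [0, 0, 1, 2]].

Note the characteristic polynomial does not split into linear factors over ℚ, so A has no Jordan form over ℚ; the rational canonical form exists over any field.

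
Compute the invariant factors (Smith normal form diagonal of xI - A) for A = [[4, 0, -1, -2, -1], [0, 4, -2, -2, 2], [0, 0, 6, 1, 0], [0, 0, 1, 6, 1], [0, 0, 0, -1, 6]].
x - 4, (x - 6)^3(x - 4)

The Jordan structure of A has elementary divisors (x - 4), (x - 4), (x - 6)^3. Arranging the block sizes at each eigenvalue in decreasing order and taking row products gives the invariant factors.

Invariant factors (smallest first, each dividing the next): x - 4, (x - 6)^3(x - 4).

Check: the last factor (x - 6)^3(x - 4) is the minimal polynomial, and the product (x - 6)^3(x - 4)^2 is the characteristic polynomial.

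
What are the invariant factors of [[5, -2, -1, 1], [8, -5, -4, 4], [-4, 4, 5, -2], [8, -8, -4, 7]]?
x - 3, x - 3, (x - 3)^2

The Jordan structure of A has elementary divisors (x - 3)^2, (x - 3), (x - 3). Arranging the block sizes at each eigenvalue in decreasing order and taking row products gives the invariant factors.

Invariant factors (smallest first, each dividing the next): x - 3, x - 3, (x - 3)^2.

Check: the last factor (x - 3)^2 is the minimal polynomial, and the product (x - 3)^4 is the characteristic polynomial.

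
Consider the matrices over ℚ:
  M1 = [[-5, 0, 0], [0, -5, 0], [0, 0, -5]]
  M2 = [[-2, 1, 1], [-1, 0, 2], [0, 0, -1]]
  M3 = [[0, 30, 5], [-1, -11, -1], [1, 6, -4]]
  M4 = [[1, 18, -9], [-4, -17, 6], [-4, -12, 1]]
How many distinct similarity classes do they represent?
Characteristic polynomials: χ_{M1} = (x + 5)^3, χ_{M2} = (x + 1)^3, χ_{M3} = (x + 5)^3, χ_{M4} = (x + 5)^3.

{M1}: invariant factors x + 5, x + 5, x + 5.

{M2}: invariant factors (x + 1)^3.

{M3, M4}: invariant factors x + 5, (x + 5)^2.

Matrices are similar if and only if their invariant-factor lists agree; the partition into similarity classes is {M1}, {M2}, {M3, M4}.

3 classes: {M1}, {M2}, {M3, M4}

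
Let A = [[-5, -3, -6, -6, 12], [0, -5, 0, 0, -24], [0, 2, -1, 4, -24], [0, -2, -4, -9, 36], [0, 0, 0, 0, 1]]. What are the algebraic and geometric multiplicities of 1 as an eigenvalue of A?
The characteristic polynomial is (x - 1)(x + 5)^4, so the factor x - 1 appears with exponent 1: the algebraic multiplicity is 1.

rank(A - I) = 4, so the eigenspace has dimension 5 - 4 = 1: the geometric multiplicity is 1.

algebraic multiplicity 1, geometric multiplicity 1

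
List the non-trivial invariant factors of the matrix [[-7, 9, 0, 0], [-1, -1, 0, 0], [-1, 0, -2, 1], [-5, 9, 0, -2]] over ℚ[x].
The Jordan structure of A has elementary divisors (x + 4)^2, (x + 2)^2. Arranging the block sizes at each eigenvalue in decreasing order and taking row products gives the invariant factors.

Invariant factors (smallest first, each dividing the next): (x + 2)^2(x + 4)^2.

Check: the last factor (x + 2)^2(x + 4)^2 is the minimal polynomial, and the product (x + 2)^2(x + 4)^2 is the characteristic polynomial.

(x + 2)^2(x + 4)^2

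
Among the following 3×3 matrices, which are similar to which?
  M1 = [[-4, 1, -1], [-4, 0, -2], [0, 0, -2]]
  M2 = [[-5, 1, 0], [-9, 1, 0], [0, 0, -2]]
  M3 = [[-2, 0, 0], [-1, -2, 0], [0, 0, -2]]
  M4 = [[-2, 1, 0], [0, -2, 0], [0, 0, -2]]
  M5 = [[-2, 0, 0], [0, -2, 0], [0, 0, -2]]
Characteristic polynomials: χ_{M1} = (x + 2)^3, χ_{M2} = (x + 2)^3, χ_{M3} = (x + 2)^3, χ_{M4} = (x + 2)^3, χ_{M5} = (x + 2)^3.

{M1, M2, M3, M4}: invariant factors x + 2, (x + 2)^2.

{M5}: invariant factors x + 2, x + 2, x + 2.

Matrices are similar if and only if their invariant-factor lists agree; the partition into similarity classes is {M1, M2, M3, M4}, {M5}.

2 classes: {M1, M2, M3, M4}, {M5}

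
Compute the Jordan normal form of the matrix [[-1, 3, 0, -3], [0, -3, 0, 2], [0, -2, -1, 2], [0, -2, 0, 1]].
The characteristic polynomial is det(xI - A) = (x + 1)^4, so the eigenvalues are -1 (algebraic multiplicity 4).

For λ = -1: rank(A + I) = 1, rank((A + I)^2) = 0. The eigenspace has dimension 4 - 1 = 3, so there are 3 Jordan blocks; the rank sequence gives block sizes [2, 1, 1].

Assembling the blocks gives the Jordan form J above.

J = [[-1, 1, 0, 0], [0, -1, 0, 0], [0, 0, -1, 0], [0, 0, 0, -1]]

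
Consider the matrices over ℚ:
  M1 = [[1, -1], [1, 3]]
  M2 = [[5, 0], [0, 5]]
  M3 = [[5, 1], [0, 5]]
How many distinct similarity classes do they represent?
Characteristic polynomials: χ_{M1} = (x - 2)^2, χ_{M2} = (x - 5)^2, χ_{M3} = (x - 5)^2.

{M1}: invariant factors (x - 2)^2.

{M2}: invariant factors x - 5, x - 5.

{M3}: invariant factors (x - 5)^2.

Matrices are similar if and only if their invariant-factor lists agree; the partition into similarity classes is {M1}, {M2}, {M3}.

3 classes: {M1}, {M2}, {M3}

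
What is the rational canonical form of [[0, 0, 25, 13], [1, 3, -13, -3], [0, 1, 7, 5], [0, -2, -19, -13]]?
The invariant factors of A (the non-unit diagonal entries of the Smith normal form of xI - A over ℚ[x]) are (x - 1)(x + 5)(x^2 - x + 2), each dividing the next. The characteristic polynomial is their product, (x - 1)(x + 5)(x^2 - x + 2).

The rational canonical form is the block-diagonal matrix of companion matrices C(f_i):
R = [[0, 0, 0, 10], [1, 0, 0, -13], [0, 1, 0, 7], [0, 0, 1, -3]].

Note the characteristic polynomial does not split into linear factors over ℚ, so A has no Jordan form over ℚ; the rational canonical form exists over any field.

R = [[0, 0, 0, 10], [1, 0, 0, -13], [0, 1, 0, 7], [0, 0, 1, -3]]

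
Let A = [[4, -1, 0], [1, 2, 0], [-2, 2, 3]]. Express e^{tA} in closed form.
e^{tA} = [[(t + 1)*e^{3*t}, -t*e^{3*t}, 0], [t*e^{3*t}, (1 - t)*e^{3*t}, 0], [-2*t*e^{3*t}, 2*t*e^{3*t}, e^{3*t}]]

A has Jordan form J = [[3, 1, 0], [0, 3, 0], [0, 0, 3]] with A = PJP^{-1}, so e^{tA} = P e^{tJ} P^{-1}.

For a Jordan block J_k(λ), e^{tJ_k(λ)} = e^{λt} · (I + tN + t^2 N^2/2! + ... + t^{k-1} N^{k-1}/(k-1)!) where N is the nilpotent superdiagonal part.

Assembling the blocks and conjugating back gives the entries of e^{tA} as shown above.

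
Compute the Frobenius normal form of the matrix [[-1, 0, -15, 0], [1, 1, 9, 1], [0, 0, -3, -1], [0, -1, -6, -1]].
The invariant factors of A (the non-unit diagonal entries of the Smith normal form of xI - A over ℚ[x]) are (x + 4)(x^3 - 3x + 3), each dividing the next. The characteristic polynomial is their product, (x + 4)(x^3 - 3x + 3).

The rational canonical form is the block-diagonal matrix of companion matrices C(f_i):
R = [[0, 0, 0, -12], [1, 0, 0, 9], [0, 1, 0, 3], [0, 0, 1, -4]].

Note the characteristic polynomial does not split into linear factors over ℚ, so A has no Jordan form over ℚ; the rational canonical form exists over any field.

R = [[0, 0, 0, -12], [1, 0, 0, 9], [0, 1, 0, 3], [0, 0, 1, -4]]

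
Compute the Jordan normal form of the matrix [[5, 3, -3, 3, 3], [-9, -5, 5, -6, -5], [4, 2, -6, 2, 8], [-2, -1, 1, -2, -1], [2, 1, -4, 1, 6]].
The characteristic polynomial is det(xI - A) = (x - 2)(x + 1)^4, so the eigenvalues are -1 (algebraic multiplicity 4), 2 (algebraic multiplicity 1).

For λ = -1: rank(A + I) = 3, rank((A + I)^2) = 2, rank((A + I)^3) = 1. The eigenspace has dimension 5 - 3 = 2, so there are 2 Jordan blocks; the rank sequence gives block sizes [3, 1].

For λ = 2: algebraic multiplicity 1 gives one 1×1 block.

Assembling the blocks gives the Jordan form J above.

J = [[-1, 1, 0, 0, 0], [0, -1, 1, 0, 0], [0, 0, -1, 0, 0], [0, 0, 0, -1, 0], [0, 0, 0, 0, 2]]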